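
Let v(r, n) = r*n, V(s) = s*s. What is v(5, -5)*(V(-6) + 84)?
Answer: -3000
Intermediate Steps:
V(s) = s**2
v(r, n) = n*r
v(5, -5)*(V(-6) + 84) = (-5*5)*((-6)**2 + 84) = -25*(36 + 84) = -25*120 = -3000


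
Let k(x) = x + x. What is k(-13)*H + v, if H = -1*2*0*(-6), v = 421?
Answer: 421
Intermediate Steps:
k(x) = 2*x
H = 0 (H = -2*0*(-6) = -1*0*(-6) = 0*(-6) = 0)
k(-13)*H + v = (2*(-13))*0 + 421 = -26*0 + 421 = 0 + 421 = 421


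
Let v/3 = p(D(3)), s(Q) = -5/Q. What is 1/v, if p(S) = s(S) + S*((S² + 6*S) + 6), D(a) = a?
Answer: 1/292 ≈ 0.0034247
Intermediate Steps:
p(S) = -5/S + S*(6 + S² + 6*S) (p(S) = -5/S + S*((S² + 6*S) + 6) = -5/S + S*(6 + S² + 6*S))
v = 292 (v = 3*((-5 + 3²*(6 + 3² + 6*3))/3) = 3*((-5 + 9*(6 + 9 + 18))/3) = 3*((-5 + 9*33)/3) = 3*((-5 + 297)/3) = 3*((⅓)*292) = 3*(292/3) = 292)
1/v = 1/292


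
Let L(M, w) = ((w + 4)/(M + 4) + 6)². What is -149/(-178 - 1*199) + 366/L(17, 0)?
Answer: 2437237/245050 ≈ 9.9459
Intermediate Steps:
L(M, w) = (6 + (4 + w)/(4 + M))² (L(M, w) = ((4 + w)/(4 + M) + 6)² = (6 + (4 + w)/(4 + M))²)
-149/(-178 - 1*199) + 366/L(17, 0) = -149/(-178 - 1*199) + 366/(((28 + 0 + 6*17)²/(4 + 17)²)) = -149/(-178 - 199) + 366/(((28 + 0 + 102)²/21²)) = -149/(-377) + 366/(((1/441)*130²)) = -149*(-1/377) + 366/(((1/441)*16900)) = 149/377 + 366/(16900/441) = 149/377 + 366*(441/16900) = 149/377 + 80703/8450 = 2437237/245050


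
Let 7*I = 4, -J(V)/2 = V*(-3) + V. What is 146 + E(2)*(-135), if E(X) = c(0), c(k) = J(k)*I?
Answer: 146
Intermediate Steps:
J(V) = 4*V (J(V) = -2*(V*(-3) + V) = -2*(-3*V + V) = -(-4)*V = 4*V)
I = 4/7 (I = (1/7)*4 = 4/7 ≈ 0.57143)
c(k) = 16*k/7 (c(k) = (4*k)*(4/7) = 16*k/7)
E(X) = 0 (E(X) = (16/7)*0 = 0)
146 + E(2)*(-135) = 146 + 0*(-135) = 146 + 0 = 146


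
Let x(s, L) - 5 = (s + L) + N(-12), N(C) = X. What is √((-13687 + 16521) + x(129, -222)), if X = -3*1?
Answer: √2743 ≈ 52.374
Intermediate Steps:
X = -3
N(C) = -3
x(s, L) = 2 + L + s (x(s, L) = 5 + ((s + L) - 3) = 5 + ((L + s) - 3) = 5 + (-3 + L + s) = 2 + L + s)
√((-13687 + 16521) + x(129, -222)) = √((-13687 + 16521) + (2 - 222 + 129)) = √(2834 - 91) = √2743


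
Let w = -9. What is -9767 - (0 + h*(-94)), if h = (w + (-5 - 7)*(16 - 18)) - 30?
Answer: -11177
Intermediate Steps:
h = -15 (h = (-9 + (-5 - 7)*(16 - 18)) - 30 = (-9 - 12*(-2)) - 30 = (-9 + 24) - 30 = 15 - 30 = -15)
-9767 - (0 + h*(-94)) = -9767 - (0 - 15*(-94)) = -9767 - (0 + 1410) = -9767 - 1*1410 = -9767 - 1410 = -11177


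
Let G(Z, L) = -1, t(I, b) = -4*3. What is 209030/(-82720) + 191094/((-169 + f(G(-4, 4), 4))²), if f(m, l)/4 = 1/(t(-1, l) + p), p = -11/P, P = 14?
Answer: 31448452741441/7597949867728 ≈ 4.1391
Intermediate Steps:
t(I, b) = -12
p = -11/14 ≈ -0.78571
f(m, l) = -56/179 (f(m, l) = 4/(-12 - 11/14) = 4/(-179/14) = 4*(-14/179) = -56/179)
209030/(-82720) + 191094/((-169 + f(G(-4, 4), 4))²) = 209030/(-82720) + 191094/((-169 - 56/179)²) = 209030*(-1/82720) + 191094/((-30307/179)²) = -20903/8272 + 191094/(918514249/32041) = -20903/8272 + 191094*(32041/918514249) = -20903/8272 + 6122842854/918514249 = 31448452741441/7597949867728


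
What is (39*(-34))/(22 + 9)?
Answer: -1326/31 ≈ -42.774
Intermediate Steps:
(39*(-34))/(22 + 9) = -1326/31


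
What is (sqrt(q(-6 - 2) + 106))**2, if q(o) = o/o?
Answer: 107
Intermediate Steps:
q(o) = 1
(sqrt(q(-6 - 2) + 106))**2 = (sqrt(1 + 106))**2 = (sqrt(107))**2 = 107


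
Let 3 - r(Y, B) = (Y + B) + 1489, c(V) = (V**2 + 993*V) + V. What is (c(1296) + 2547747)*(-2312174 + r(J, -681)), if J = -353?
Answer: -12755489901462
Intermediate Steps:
c(V) = V**2 + 994*V
r(Y, B) = -1486 - B - Y (r(Y, B) = 3 - ((Y + B) + 1489) = 3 - ((B + Y) + 1489) = 3 - (1489 + B + Y) = 3 + (-1489 - B - Y) = -1486 - B - Y)
(c(1296) + 2547747)*(-2312174 + r(J, -681)) = (1296*(994 + 1296) + 2547747)*(-2312174 + (-1486 - 1*(-681) - 1*(-353))) = (1296*2290 + 2547747)*(-2312174 + (-1486 + 681 + 353)) = (2967840 + 2547747)*(-2312174 - 452) = 5515587*(-2312626) = -12755489901462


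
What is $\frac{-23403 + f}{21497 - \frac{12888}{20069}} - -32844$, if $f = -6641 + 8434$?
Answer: $\frac{2833761930146}{86282081} \approx 32843.0$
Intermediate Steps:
$f = 1793$
$\frac{-23403 + f}{21497 - \frac{12888}{20069}} - -32844 = \frac{-23403 + 1793}{21497 - \frac{12888}{20069}} - -32844 = - \frac{21610}{21497 - \frac{12888}{20069}} + 32844 = - \frac{21610}{\frac{431410405}{20069}} + 32844 = \left(-21610\right) \frac{20069}{431410405} + 32844 = - \frac{86738218}{86282081} + 32844 = \frac{2833761930146}{86282081}$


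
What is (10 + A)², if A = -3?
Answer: 49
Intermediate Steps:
(10 + A)² = (10 - 3)² = 7² = 49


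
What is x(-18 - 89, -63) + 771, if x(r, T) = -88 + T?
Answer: 620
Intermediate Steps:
x(-18 - 89, -63) + 771 = (-88 - 63) + 771 = -151 + 771 = 620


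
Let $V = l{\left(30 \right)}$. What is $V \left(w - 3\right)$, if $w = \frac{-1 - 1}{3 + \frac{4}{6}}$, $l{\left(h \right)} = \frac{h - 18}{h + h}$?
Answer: $- \frac{39}{55} \approx -0.70909$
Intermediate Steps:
$l{\left(h \right)} = \frac{-18 + h}{2 h}$
$V = \frac{1}{5}$ ($V = \frac{-18 + 30}{2 \cdot 30} = \frac{1}{2} \cdot \frac{1}{30} \cdot 12 = \frac{1}{5} \approx 0.2$)
$w = - \frac{6}{11}$ ($w = - \frac{2}{3 + 4 \cdot \frac{1}{6}} = - \frac{2}{3 + \frac{2}{3}} = - \frac{2}{\frac{11}{3}} = \left(-2\right) \frac{3}{11} = - \frac{6}{11} \approx -0.54545$)
$V \left(w - 3\right) = \frac{- \frac{6}{11} - 3}{5} = \frac{1}{5} \left(- \frac{39}{11}\right) = - \frac{39}{55}$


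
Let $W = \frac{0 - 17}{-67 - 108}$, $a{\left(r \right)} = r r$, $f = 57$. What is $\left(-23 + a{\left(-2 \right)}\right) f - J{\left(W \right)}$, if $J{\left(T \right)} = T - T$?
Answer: $-1083$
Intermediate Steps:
$a{\left(r \right)} = r^{2}$
$W = \frac{17}{175}$ ($W = - \frac{17}{-175} = \left(-17\right) \left(- \frac{1}{175}\right) = \frac{17}{175} \approx 0.097143$)
$J{\left(T \right)} = 0$
$\left(-23 + a{\left(-2 \right)}\right) f - J{\left(W \right)} = \left(-23 + \left(-2\right)^{2}\right) 57 - 0 = \left(-23 + 4\right) 57 + 0 = \left(-19\right) 57 + 0 = -1083 + 0 = -1083$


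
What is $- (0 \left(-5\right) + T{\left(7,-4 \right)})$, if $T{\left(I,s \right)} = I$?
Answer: $-7$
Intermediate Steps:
$- (0 \left(-5\right) + T{\left(7,-4 \right)}) = - (0 \left(-5\right) + 7) = - (0 + 7) = \left(-1\right) 7 = -7$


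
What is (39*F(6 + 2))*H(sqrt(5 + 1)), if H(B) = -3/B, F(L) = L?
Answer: -156*sqrt(6) ≈ -382.12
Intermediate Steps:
(39*F(6 + 2))*H(sqrt(5 + 1)) = (39*(6 + 2))*(-3/sqrt(5 + 1)) = (39*8)*(-3*sqrt(6)/6) = 312*(-sqrt(6)/2) = -156*sqrt(6)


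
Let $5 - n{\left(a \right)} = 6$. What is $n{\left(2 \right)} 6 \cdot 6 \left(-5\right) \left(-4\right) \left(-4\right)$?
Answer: $2880$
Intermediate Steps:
$n{\left(a \right)} = -1$ ($n{\left(a \right)} = 5 - 6 = -1$)
$n{\left(2 \right)} 6 \cdot 6 \left(-5\right) \left(-4\right) \left(-4\right) = \left(-1\right) 6 \cdot 6 \left(-5\right) \left(-4\right) \left(-4\right) = \left(-6\right) 6 \cdot 20 \left(-4\right) = \left(-36\right) \left(-80\right) = 2880$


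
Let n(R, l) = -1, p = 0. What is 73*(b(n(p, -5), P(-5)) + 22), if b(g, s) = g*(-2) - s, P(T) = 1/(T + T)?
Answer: 17593/10 ≈ 1759.3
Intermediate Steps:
P(T) = 1/(2*T)
b(g, s) = -s - 2*g (b(g, s) = -2*g - s = -s - 2*g)
73*(b(n(p, -5), P(-5)) + 22) = 73*((-1/(2*(-5)) - 2*(-1)) + 22) = 73*((-(-1)/(2*5) + 2) + 22) = 73*((-1*(-1/10) + 2) + 22) = 73*((1/10 + 2) + 22) = 73*(21/10 + 22) = 73*(241/10) = 17593/10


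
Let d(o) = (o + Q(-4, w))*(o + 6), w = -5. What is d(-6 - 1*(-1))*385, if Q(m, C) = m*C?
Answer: 5775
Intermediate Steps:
Q(m, C) = C*m
d(o) = (6 + o)*(20 + o) (d(o) = (o - 5*(-4))*(o + 6) = (o + 20)*(6 + o) = (20 + o)*(6 + o) = (6 + o)*(20 + o))
d(-6 - 1*(-1))*385 = (120 + (-6 - 1*(-1))**2 + 26*(-6 - 1*(-1)))*385 = (120 + (-6 + 1)**2 + 26*(-6 + 1))*385 = (120 + (-5)**2 + 26*(-5))*385 = (120 + 25 - 130)*385 = 15*385 = 5775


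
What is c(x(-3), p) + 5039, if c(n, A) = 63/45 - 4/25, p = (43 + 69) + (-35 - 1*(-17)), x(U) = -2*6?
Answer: 126006/25 ≈ 5040.2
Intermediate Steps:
x(U) = -12
p = 94 (p = 112 + (-35 + 17) = 112 - 18 = 94)
c(n, A) = 31/25 (c(n, A) = 63*(1/45) - 4*1/25 = 7/5 - 4/25 = 31/25)
c(x(-3), p) + 5039 = 31/25 + 5039 = 126006/25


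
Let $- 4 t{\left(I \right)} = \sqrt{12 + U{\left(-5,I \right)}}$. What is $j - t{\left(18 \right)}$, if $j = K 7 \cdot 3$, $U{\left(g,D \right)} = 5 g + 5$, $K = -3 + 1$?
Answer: $-42 + \frac{i \sqrt{2}}{2} \approx -42.0 + 0.70711 i$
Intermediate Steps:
$K = -2$
$U{\left(g,D \right)} = 5 + 5 g$
$j = -42$ ($j = \left(-2\right) 7 \cdot 3 = \left(-14\right) 3 = -42$)
$t{\left(I \right)} = - \frac{i \sqrt{2}}{2}$ ($t{\left(I \right)} = - \frac{\sqrt{12 + \left(5 + 5 \left(-5\right)\right)}}{4} = - \frac{\sqrt{12 + \left(5 - 25\right)}}{4} = - \frac{\sqrt{12 - 20}}{4} = - \frac{\sqrt{-8}}{4} = - \frac{2 i \sqrt{2}}{4} = - \frac{i \sqrt{2}}{2}$)
$j - t{\left(18 \right)} = -42 - - \frac{i \sqrt{2}}{2} = -42 + \frac{i \sqrt{2}}{2}$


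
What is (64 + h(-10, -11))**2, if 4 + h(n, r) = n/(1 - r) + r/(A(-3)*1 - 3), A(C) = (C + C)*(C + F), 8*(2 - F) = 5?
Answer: 9653449/2916 ≈ 3310.5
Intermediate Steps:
F = 11/8 (F = 2 - 1/8*5 = 2 - 5/8 = 11/8 ≈ 1.3750)
A(C) = 2*C*(11/8 + C) (A(C) = (C + C)*(C + 11/8) = (2*C)*(11/8 + C) = 2*C*(11/8 + C))
h(n, r) = -4 + 4*r/27 + n/(1 - r) (h(n, r) = -4 + (n/(1 - r) + r/(((1/4)*(-3)*(11 + 8*(-3)))*1 - 3)) = -4 + (n/(1 - r) + r/(((1/4)*(-3)*(11 - 24))*1 - 3)) = -4 + (n/(1 - r) + r/(((1/4)*(-3)*(-13))*1 - 3)) = -4 + (n/(1 - r) + r/((39/4)*1 - 3)) = -4 + (n/(1 - r) + r/(39/4 - 3)) = -4 + (n/(1 - r) + r/(27/4)) = -4 + (n/(1 - r) + r*(4/27)) = -4 + (n/(1 - r) + 4*r/27) = -4 + (4*r/27 + n/(1 - r)) = -4 + 4*r/27 + n/(1 - r))
(64 + h(-10, -11))**2 = (64 + (-108 - 4*(-11)**2 + 27*(-10) + 112*(-11))/(27*(1 - 1*(-11))))**2 = (64 + (-108 - 4*121 - 270 - 1232)/(27*(1 + 11)))**2 = (64 + (1/27)*(-108 - 484 - 270 - 1232)/12)**2 = (64 + (1/27)*(1/12)*(-2094))**2 = (64 - 349/54)**2 = (3107/54)**2 = 9653449/2916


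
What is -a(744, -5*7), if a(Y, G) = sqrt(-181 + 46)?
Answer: -3*I*sqrt(15) ≈ -11.619*I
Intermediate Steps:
a(Y, G) = 3*I*sqrt(15) (a(Y, G) = sqrt(-135) = 3*I*sqrt(15))
-a(744, -5*7) = -3*I*sqrt(15)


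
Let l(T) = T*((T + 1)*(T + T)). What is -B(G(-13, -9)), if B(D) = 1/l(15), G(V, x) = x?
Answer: -1/7200 ≈ -0.00013889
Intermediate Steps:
l(T) = 2*T²*(1 + T) (l(T) = T*((1 + T)*(2*T)) = T*(2*T*(1 + T)) = 2*T²*(1 + T))
B(D) = 1/7200 (B(D) = 1/(2*15²*(1 + 15)) = 1/(2*225*16) = 1/7200)
-B(G(-13, -9)) = -1*1/7200 = -1/7200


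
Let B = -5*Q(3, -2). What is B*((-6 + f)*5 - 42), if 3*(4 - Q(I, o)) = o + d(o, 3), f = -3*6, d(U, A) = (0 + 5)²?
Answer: -2970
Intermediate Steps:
d(U, A) = 25 (d(U, A) = 5² = 25)
f = -18
Q(I, o) = -13/3 - o/3 (Q(I, o) = 4 - (o + 25)/3 = 4 - (25 + o)/3 = 4 + (-25/3 - o/3) = -13/3 - o/3)
B = 55/3 (B = -5*(-13/3 - ⅓*(-2)) = -5*(-13/3 + ⅔) = -5*(-11/3) = 55/3 ≈ 18.333)
B*((-6 + f)*5 - 42) = 55*((-6 - 18)*5 - 42)/3 = 55*(-24*5 - 42)/3 = 55*(-120 - 42)/3 = (55/3)*(-162) = -2970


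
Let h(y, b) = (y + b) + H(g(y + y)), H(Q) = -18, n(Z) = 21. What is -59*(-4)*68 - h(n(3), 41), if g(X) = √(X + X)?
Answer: 16004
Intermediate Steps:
g(X) = √2*√X (g(X) = √(2*X) = √2*√X)
h(y, b) = -18 + b + y (h(y, b) = (y + b) - 18 = (b + y) - 18 = -18 + b + y)
-59*(-4)*68 - h(n(3), 41) = -59*(-4)*68 - (-18 + 41 + 21) = 236*68 - 1*44 = 16048 - 44 = 16004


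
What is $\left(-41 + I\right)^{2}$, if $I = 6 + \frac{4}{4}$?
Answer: $1156$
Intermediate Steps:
$I = 7$ ($I = 6 + 4 \cdot \frac{1}{4} = 6 + 1 = 7$)
$\left(-41 + I\right)^{2} = \left(-41 + 7\right)^{2} = \left(-34\right)^{2} = 1156$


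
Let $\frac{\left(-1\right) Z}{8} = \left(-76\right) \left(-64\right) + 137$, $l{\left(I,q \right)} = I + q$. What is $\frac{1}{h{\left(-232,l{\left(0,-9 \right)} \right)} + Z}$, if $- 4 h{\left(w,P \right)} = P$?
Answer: $- \frac{4}{160023} \approx -2.4996 \cdot 10^{-5}$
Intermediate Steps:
$h{\left(w,P \right)} = - \frac{P}{4}$
$Z = -40008$ ($Z = - 8 \left(\left(-76\right) \left(-64\right) + 137\right) = - 8 \left(4864 + 137\right) = \left(-8\right) 5001 = -40008$)
$\frac{1}{h{\left(-232,l{\left(0,-9 \right)} \right)} + Z} = \frac{1}{- \frac{0 - 9}{4} - 40008} = \frac{1}{\left(- \frac{1}{4}\right) \left(-9\right) - 40008} = \frac{1}{\frac{9}{4} - 40008} = \frac{1}{- \frac{160023}{4}} = - \frac{4}{160023}$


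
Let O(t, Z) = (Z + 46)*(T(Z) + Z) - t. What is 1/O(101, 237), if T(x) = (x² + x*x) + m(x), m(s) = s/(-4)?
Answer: 4/127367425 ≈ 3.1405e-8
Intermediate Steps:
m(s) = -s/4 (m(s) = s*(-¼) = -s/4)
T(x) = 2*x² - x/4 (T(x) = (x² + x*x) - x/4 = (x² + x²) - x/4 = 2*x² - x/4)
O(t, Z) = -t + (46 + Z)*(Z + Z*(-1 + 8*Z)/4) (O(t, Z) = (Z + 46)*(Z*(-1 + 8*Z)/4 + Z) - t = (46 + Z)*(Z + Z*(-1 + 8*Z)/4) - t = -t + (46 + Z)*(Z + Z*(-1 + 8*Z)/4))
1/O(101, 237) = 1/(-1*101 + 2*237³ + (69/2)*237 + (371/4)*237²) = 1/(-101 + 2*13312053 + 16353/2 + (371/4)*56169) = 1/(-101 + 26624106 + 16353/2 + 20838699/4) = 1/(127367425/4) = 4/127367425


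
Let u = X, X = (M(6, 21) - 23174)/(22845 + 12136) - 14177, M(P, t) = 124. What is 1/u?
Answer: -34981/495948687 ≈ -7.0533e-5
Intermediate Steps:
X = -495948687/34981 (X = (124 - 23174)/(22845 + 12136) - 14177 = -23050/34981 - 14177 = -495948687/34981 ≈ -14178.)
u = -495948687/34981 ≈ -14178.
1/u = 1/(-495948687/34981) = -34981/495948687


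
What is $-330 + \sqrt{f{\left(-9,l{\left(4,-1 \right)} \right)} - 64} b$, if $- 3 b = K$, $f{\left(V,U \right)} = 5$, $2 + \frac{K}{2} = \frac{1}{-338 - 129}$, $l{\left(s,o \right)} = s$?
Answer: $-330 + \frac{1870 i \sqrt{59}}{1401} \approx -330.0 + 10.252 i$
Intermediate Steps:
$K = - \frac{1870}{467}$ ($K = -4 + \frac{2}{-338 - 129} = -4 + \frac{2}{-467} = -4 + 2 \left(- \frac{1}{467}\right) = -4 - \frac{2}{467} = - \frac{1870}{467} \approx -4.0043$)
$b = \frac{1870}{1401}$ ($b = \left(- \frac{1}{3}\right) \left(- \frac{1870}{467}\right) = \frac{1870}{1401} \approx 1.3348$)
$-330 + \sqrt{f{\left(-9,l{\left(4,-1 \right)} \right)} - 64} b = -330 + \sqrt{5 - 64} \cdot \frac{1870}{1401} = -330 + \sqrt{-59} \cdot \frac{1870}{1401} = -330 + i \sqrt{59} \cdot \frac{1870}{1401} = -330 + \frac{1870 i \sqrt{59}}{1401}$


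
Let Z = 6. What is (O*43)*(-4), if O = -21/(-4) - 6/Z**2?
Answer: -2623/3 ≈ -874.33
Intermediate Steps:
O = 61/12 (O = -21/(-4) - 6/(6**2) = -21*(-1/4) - 6/36 = 21/4 - 6*1/36 = 21/4 - 1/6 = 61/12 ≈ 5.0833)
(O*43)*(-4) = ((61/12)*43)*(-4) = (2623/12)*(-4) = -2623/3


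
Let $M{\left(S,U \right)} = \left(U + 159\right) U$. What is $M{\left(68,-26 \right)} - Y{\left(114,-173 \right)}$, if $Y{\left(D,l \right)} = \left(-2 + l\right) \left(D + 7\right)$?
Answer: $17717$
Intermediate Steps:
$M{\left(S,U \right)} = U \left(159 + U\right)$ ($M{\left(S,U \right)} = \left(159 + U\right) U = U \left(159 + U\right)$)
$Y{\left(D,l \right)} = \left(-2 + l\right) \left(7 + D\right)$
$M{\left(68,-26 \right)} - Y{\left(114,-173 \right)} = - 26 \left(159 - 26\right) - \left(-14 - 228 + 7 \left(-173\right) + 114 \left(-173\right)\right) = \left(-26\right) 133 - \left(-14 - 228 - 1211 - 19722\right) = -3458 - -21175 = -3458 + 21175 = 17717$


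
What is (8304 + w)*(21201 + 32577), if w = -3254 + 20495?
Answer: 1373759010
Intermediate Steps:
w = 17241
(8304 + w)*(21201 + 32577) = (8304 + 17241)*(21201 + 32577) = 25545*53778 = 1373759010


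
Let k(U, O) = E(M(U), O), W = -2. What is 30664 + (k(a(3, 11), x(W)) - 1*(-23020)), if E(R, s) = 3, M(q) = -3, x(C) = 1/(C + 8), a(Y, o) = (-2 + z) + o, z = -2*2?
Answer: 53687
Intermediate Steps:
z = -4
a(Y, o) = -6 + o (a(Y, o) = (-2 - 4) + o = -6 + o)
x(C) = 1/(8 + C)
k(U, O) = 3
30664 + (k(a(3, 11), x(W)) - 1*(-23020)) = 30664 + (3 - 1*(-23020)) = 30664 + (3 + 23020) = 30664 + 23023 = 53687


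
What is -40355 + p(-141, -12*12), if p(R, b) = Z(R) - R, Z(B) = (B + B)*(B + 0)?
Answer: -452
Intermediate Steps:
Z(B) = 2*B² (Z(B) = (2*B)*B = 2*B²)
p(R, b) = -R + 2*R² (p(R, b) = 2*R² - R = -R + 2*R²)
-40355 + p(-141, -12*12) = -40355 - 141*(-1 + 2*(-141)) = -40355 - 141*(-1 - 282) = -40355 - 141*(-283) = -40355 + 39903 = -452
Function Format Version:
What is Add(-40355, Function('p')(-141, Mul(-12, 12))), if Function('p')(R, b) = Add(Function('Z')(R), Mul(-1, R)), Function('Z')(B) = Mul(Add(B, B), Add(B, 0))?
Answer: -452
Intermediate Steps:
Function('Z')(B) = Mul(2, Pow(B, 2)) (Function('Z')(B) = Mul(Mul(2, B), B) = Mul(2, Pow(B, 2)))
Function('p')(R, b) = Add(Mul(-1, R), Mul(2, Pow(R, 2))) (Function('p')(R, b) = Add(Mul(2, Pow(R, 2)), Mul(-1, R)) = Add(Mul(-1, R), Mul(2, Pow(R, 2))))
Add(-40355, Function('p')(-141, Mul(-12, 12))) = Add(-40355, Mul(-141, Add(-1, Mul(2, -141)))) = Add(-40355, Mul(-141, Add(-1, -282))) = Add(-40355, Mul(-141, -283)) = Add(-40355, 39903) = -452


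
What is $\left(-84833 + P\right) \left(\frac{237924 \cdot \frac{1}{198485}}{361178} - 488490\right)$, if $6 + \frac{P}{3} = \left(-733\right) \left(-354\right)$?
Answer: $- \frac{346986494771743049496}{1024120219} \approx -3.3881 \cdot 10^{11}$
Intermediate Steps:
$P = 778428$ ($P = -18 + 3 \left(\left(-733\right) \left(-354\right)\right) = -18 + 3 \cdot 259482 = -18 + 778446 = 778428$)
$\left(-84833 + P\right) \left(\frac{237924 \cdot \frac{1}{198485}}{361178} - 488490\right) = \left(-84833 + 778428\right) \left(\frac{237924 \cdot \frac{1}{198485}}{361178} - 488490\right) = 693595 \left(237924 \cdot \frac{1}{198485} \cdot \frac{1}{361178} - 488490\right) = 693595 \left(\frac{237924}{198485} \cdot \frac{1}{361178} - 488490\right) = 693595 \left(\frac{118962}{35844207665} - 488490\right) = 693595 \left(- \frac{17509537002156888}{35844207665}\right) = - \frac{346986494771743049496}{1024120219}$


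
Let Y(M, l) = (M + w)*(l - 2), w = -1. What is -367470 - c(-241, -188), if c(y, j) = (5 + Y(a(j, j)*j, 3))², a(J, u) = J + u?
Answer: -4997726334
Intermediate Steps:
Y(M, l) = (-1 + M)*(-2 + l) (Y(M, l) = (M - 1)*(l - 2) = (-1 + M)*(-2 + l))
c(y, j) = (4 + 2*j²)² (c(y, j) = (5 + (2 - 1*3 - 2*(j + j)*j + ((j + j)*j)*3))² = (5 + (2 - 3 - 2*2*j*j + ((2*j)*j)*3))² = (5 + (2 - 3 - 4*j² + (2*j²)*3))² = (5 + (2 - 3 - 4*j² + 6*j²))² = (5 + (-1 + 2*j²))² = (4 + 2*j²)²)
-367470 - c(-241, -188) = -367470 - 4*(2 + (-188)²)² = -367470 - 4*(2 + 35344)² = -367470 - 4*35346² = -367470 - 4*1249339716 = -367470 - 1*4997358864 = -367470 - 4997358864 = -4997726334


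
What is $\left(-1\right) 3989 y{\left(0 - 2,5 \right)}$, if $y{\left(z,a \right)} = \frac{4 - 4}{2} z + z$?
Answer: $7978$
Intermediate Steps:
$y{\left(z,a \right)} = z$ ($y{\left(z,a \right)} = \left(4 - 4\right) \frac{1}{2} z + z = 0 \cdot \frac{1}{2} z + z = 0 z + z = 0 + z = z$)
$\left(-1\right) 3989 y{\left(0 - 2,5 \right)} = \left(-1\right) 3989 \left(0 - 2\right) = - 3989 \left(0 - 2\right) = \left(-3989\right) \left(-2\right) = 7978$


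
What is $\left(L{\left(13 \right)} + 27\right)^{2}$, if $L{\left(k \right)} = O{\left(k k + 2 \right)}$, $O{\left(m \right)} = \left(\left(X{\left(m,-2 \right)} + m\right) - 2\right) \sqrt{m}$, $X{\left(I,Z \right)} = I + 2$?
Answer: $20001573 + 55404 \sqrt{19} \approx 2.0243 \cdot 10^{7}$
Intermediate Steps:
$X{\left(I,Z \right)} = 2 + I$
$O{\left(m \right)} = 2 m^{\frac{3}{2}}$ ($O{\left(m \right)} = \left(\left(\left(2 + m\right) + m\right) - 2\right) \sqrt{m} = \left(\left(2 + 2 m\right) - 2\right) \sqrt{m} = 2 m \sqrt{m} = 2 m^{\frac{3}{2}}$)
$L{\left(k \right)} = 2 \left(2 + k^{2}\right)^{\frac{3}{2}}$ ($L{\left(k \right)} = 2 \left(k k + 2\right)^{\frac{3}{2}} = 2 \left(k^{2} + 2\right)^{\frac{3}{2}} = 2 \left(2 + k^{2}\right)^{\frac{3}{2}}$)
$\left(L{\left(13 \right)} + 27\right)^{2} = \left(2 \left(2 + 13^{2}\right)^{\frac{3}{2}} + 27\right)^{2} = \left(2 \left(2 + 169\right)^{\frac{3}{2}} + 27\right)^{2} = \left(2 \cdot 171^{\frac{3}{2}} + 27\right)^{2} = \left(2 \cdot 513 \sqrt{19} + 27\right)^{2} = \left(1026 \sqrt{19} + 27\right)^{2} = \left(27 + 1026 \sqrt{19}\right)^{2}$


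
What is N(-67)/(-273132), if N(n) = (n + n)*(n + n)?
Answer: -4489/68283 ≈ -0.065741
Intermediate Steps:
N(n) = 4*n**2 (N(n) = (2*n)*(2*n) = 4*n**2)
N(-67)/(-273132) = (4*(-67)**2)/(-273132) = (4*4489)*(-1/273132) = 17956*(-1/273132) = -4489/68283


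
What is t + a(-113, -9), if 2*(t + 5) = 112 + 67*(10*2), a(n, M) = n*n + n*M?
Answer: 14507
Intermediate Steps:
a(n, M) = n**2 + M*n
t = 721 (t = -5 + (112 + 67*(10*2))/2 = -5 + (112 + 67*20)/2 = -5 + (112 + 1340)/2 = -5 + (1/2)*1452 = -5 + 726 = 721)
t + a(-113, -9) = 721 - 113*(-9 - 113) = 721 - 113*(-122) = 721 + 13786 = 14507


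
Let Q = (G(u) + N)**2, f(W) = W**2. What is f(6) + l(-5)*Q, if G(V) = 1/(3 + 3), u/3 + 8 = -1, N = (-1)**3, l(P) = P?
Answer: 1171/36 ≈ 32.528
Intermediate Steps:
N = -1
u = -27 (u = -24 + 3*(-1) = -24 - 3 = -27)
G(V) = 1/6
Q = 25/36 (Q = (1/6 - 1)**2 = (-5/6)**2 = 25/36 ≈ 0.69444)
f(6) + l(-5)*Q = 6**2 - 5*25/36 = 36 - 125/36 = 1171/36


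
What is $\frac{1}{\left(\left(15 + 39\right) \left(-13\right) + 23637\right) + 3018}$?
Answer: $\frac{1}{25953} \approx 3.8531 \cdot 10^{-5}$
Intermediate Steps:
$\frac{1}{\left(\left(15 + 39\right) \left(-13\right) + 23637\right) + 3018} = \frac{1}{\left(54 \left(-13\right) + 23637\right) + 3018} = \frac{1}{\left(-702 + 23637\right) + 3018} = \frac{1}{22935 + 3018} = \frac{1}{25953}$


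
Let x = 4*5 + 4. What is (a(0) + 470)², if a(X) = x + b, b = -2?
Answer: 242064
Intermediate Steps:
x = 24 (x = 20 + 4 = 24)
a(X) = 22 (a(X) = 24 - 2 = 22)
(a(0) + 470)² = (22 + 470)² = 492² = 242064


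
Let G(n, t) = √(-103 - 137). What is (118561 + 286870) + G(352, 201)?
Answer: 405431 + 4*I*√15 ≈ 4.0543e+5 + 15.492*I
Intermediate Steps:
G(n, t) = 4*I*√15 (G(n, t) = √(-240) = 4*I*√15)
(118561 + 286870) + G(352, 201) = (118561 + 286870) + 4*I*√15 = 405431 + 4*I*√15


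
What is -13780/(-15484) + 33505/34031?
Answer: 246934650/131734001 ≈ 1.8745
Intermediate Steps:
-13780/(-15484) + 33505/34031 = -13780*(-1/15484) + 33505*(1/34031) = 3445/3871 + 33505/34031 = 246934650/131734001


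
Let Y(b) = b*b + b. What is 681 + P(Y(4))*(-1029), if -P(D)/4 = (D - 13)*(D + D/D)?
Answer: 605733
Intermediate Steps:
Y(b) = b + b**2 (Y(b) = b**2 + b = b + b**2)
P(D) = -4*(1 + D)*(-13 + D) (P(D) = -4*(D - 13)*(D + D/D) = -4*(-13 + D)*(D + 1) = -4*(-13 + D)*(1 + D) = -4*(1 + D)*(-13 + D))
681 + P(Y(4))*(-1029) = 681 + (52 - 4*16*(1 + 4)**2 + 48*(4*(1 + 4)))*(-1029) = 681 + (52 - 4*(4*5)**2 + 48*(4*5))*(-1029) = 681 + (52 - 4*20**2 + 48*20)*(-1029) = 681 + (52 - 4*400 + 960)*(-1029) = 681 + (52 - 1600 + 960)*(-1029) = 681 - 588*(-1029) = 681 + 605052 = 605733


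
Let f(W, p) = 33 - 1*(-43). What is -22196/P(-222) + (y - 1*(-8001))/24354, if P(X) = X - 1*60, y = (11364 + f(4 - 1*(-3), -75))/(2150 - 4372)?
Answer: 9137406271/115608438 ≈ 79.038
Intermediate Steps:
f(W, p) = 76 (f(W, p) = 33 + 43 = 76)
y = -520/101 (y = (11364 + 76)/(2150 - 4372) = 11440/(-2222) = 11440*(-1/2222) = -520/101 ≈ -5.1485)
P(X) = -60 + X (P(X) = X - 60 = -60 + X)
-22196/P(-222) + (y - 1*(-8001))/24354 = -22196/(-60 - 222) + (-520/101 - 1*(-8001))/24354 = -22196/(-282) + (-520/101 + 8001)*(1/24354) = -22196*(-1/282) + (807581/101)*(1/24354) = 11098/141 + 807581/2459754 = 9137406271/115608438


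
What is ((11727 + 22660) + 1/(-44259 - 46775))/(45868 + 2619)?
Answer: 3130386157/4413965558 ≈ 0.70920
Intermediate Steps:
((11727 + 22660) + 1/(-44259 - 46775))/(45868 + 2619) = (34387 + 1/(-91034))/48487 = (34387 - 1/91034)*(1/48487) = (3130386157/91034)*(1/48487) = 3130386157/4413965558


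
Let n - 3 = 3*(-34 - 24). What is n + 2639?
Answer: 2468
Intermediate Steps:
n = -171 (n = 3 + 3*(-34 - 24) = 3 + 3*(-58) = 3 - 174 = -171)
n + 2639 = -171 + 2639 = 2468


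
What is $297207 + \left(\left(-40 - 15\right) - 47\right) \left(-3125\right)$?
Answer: $615957$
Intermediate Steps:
$297207 + \left(\left(-40 - 15\right) - 47\right) \left(-3125\right) = 297207 + \left(-55 - 47\right) \left(-3125\right) = 297207 - -318750 = 297207 + 318750 = 615957$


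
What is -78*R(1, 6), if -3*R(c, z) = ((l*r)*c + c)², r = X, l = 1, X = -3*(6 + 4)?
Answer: 21866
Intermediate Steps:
X = -30 (X = -3*10 = -30)
r = -30
R(c, z) = -841*c²/3 (R(c, z) = -((1*(-30))*c + c)²/3 = -(-30*c + c)²/3 = -841*c²/3)
-78*R(1, 6) = -(-21866)*1² = -(-21866) = -78*(-841/3) = 21866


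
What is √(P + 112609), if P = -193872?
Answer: I*√81263 ≈ 285.07*I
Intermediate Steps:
√(P + 112609) = √(-193872 + 112609) = √(-81263) = I*√81263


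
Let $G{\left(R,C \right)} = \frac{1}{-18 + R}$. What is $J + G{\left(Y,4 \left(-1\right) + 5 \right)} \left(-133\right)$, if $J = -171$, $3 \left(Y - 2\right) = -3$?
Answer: $- \frac{2774}{17} \approx -163.18$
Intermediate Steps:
$Y = 1$ ($Y = 2 + \frac{1}{3} \left(-3\right) = 2 - 1 = 1$)
$J + G{\left(Y,4 \left(-1\right) + 5 \right)} \left(-133\right) = -171 + \frac{1}{-18 + 1} \left(-133\right) = -171 + \frac{1}{-17} \left(-133\right) = -171 - - \frac{133}{17} = -171 + \frac{133}{17} = - \frac{2774}{17}$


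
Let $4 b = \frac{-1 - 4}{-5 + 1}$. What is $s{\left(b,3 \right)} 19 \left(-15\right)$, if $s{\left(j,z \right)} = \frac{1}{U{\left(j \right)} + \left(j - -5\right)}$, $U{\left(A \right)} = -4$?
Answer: $- \frac{1520}{7} \approx -217.14$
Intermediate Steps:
$b = \frac{5}{16}$ ($b = \frac{\left(-1 - 4\right) \frac{1}{-5 + 1}}{4} = \frac{\left(-5\right) \frac{1}{-4}}{4} = \frac{\left(-5\right) \left(- \frac{1}{4}\right)}{4} = \frac{1}{4} \cdot \frac{5}{4} = \frac{5}{16} \approx 0.3125$)
$s{\left(j,z \right)} = \frac{1}{1 + j}$ ($s{\left(j,z \right)} = \frac{1}{-4 + \left(j - -5\right)} = \frac{1}{-4 + \left(j + 5\right)} = \frac{1}{-4 + \left(5 + j\right)} = \frac{1}{1 + j}$)
$s{\left(b,3 \right)} 19 \left(-15\right) = \frac{1}{1 + \frac{5}{16}} \cdot 19 \left(-15\right) = \frac{1}{\frac{21}{16}} \cdot 19 \left(-15\right) = \frac{16}{21} \cdot 19 \left(-15\right) = \frac{304}{21} \left(-15\right) = - \frac{1520}{7}$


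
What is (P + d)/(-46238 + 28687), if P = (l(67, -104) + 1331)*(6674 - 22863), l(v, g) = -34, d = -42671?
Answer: 21039804/17551 ≈ 1198.8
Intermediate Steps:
P = -20997133 (P = (-34 + 1331)*(6674 - 22863) = 1297*(-16189) = -20997133)
(P + d)/(-46238 + 28687) = (-20997133 - 42671)/(-46238 + 28687) = -21039804/(-17551) = -21039804*(-1/17551) = 21039804/17551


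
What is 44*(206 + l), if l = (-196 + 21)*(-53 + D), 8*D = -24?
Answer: 440264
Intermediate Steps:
D = -3 (D = (⅛)*(-24) = -3)
l = 9800 (l = (-196 + 21)*(-53 - 3) = -175*(-56) = 9800)
44*(206 + l) = 44*(206 + 9800) = 44*10006 = 440264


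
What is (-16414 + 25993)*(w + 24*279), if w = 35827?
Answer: 407327817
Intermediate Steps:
(-16414 + 25993)*(w + 24*279) = (-16414 + 25993)*(35827 + 24*279) = 9579*(35827 + 6696) = 9579*42523 = 407327817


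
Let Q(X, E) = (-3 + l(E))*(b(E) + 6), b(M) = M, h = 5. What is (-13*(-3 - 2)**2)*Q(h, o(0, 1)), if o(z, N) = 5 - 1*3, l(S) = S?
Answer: 2600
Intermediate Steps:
o(z, N) = 2 (o(z, N) = 5 - 3 = 2)
Q(X, E) = (-3 + E)*(6 + E) (Q(X, E) = (-3 + E)*(E + 6) = (-3 + E)*(6 + E))
(-13*(-3 - 2)**2)*Q(h, o(0, 1)) = (-13*(-3 - 2)**2)*(-18 + 2**2 + 3*2) = (-13*(-5)**2)*(-18 + 4 + 6) = -13*25*(-8) = -325*(-8) = 2600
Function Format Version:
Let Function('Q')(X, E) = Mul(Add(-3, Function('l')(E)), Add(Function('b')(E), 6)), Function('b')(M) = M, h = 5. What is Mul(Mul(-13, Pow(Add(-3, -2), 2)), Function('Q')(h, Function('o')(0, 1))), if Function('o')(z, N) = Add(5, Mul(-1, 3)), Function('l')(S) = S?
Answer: 2600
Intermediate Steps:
Function('o')(z, N) = 2 (Function('o')(z, N) = Add(5, -3) = 2)
Function('Q')(X, E) = Mul(Add(-3, E), Add(6, E)) (Function('Q')(X, E) = Mul(Add(-3, E), Add(E, 6)) = Mul(Add(-3, E), Add(6, E)))
Mul(Mul(-13, Pow(Add(-3, -2), 2)), Function('Q')(h, Function('o')(0, 1))) = Mul(Mul(-13, Pow(Add(-3, -2), 2)), Add(-18, Pow(2, 2), Mul(3, 2))) = Mul(Mul(-13, Pow(-5, 2)), Add(-18, 4, 6)) = Mul(Mul(-13, 25), -8) = Mul(-325, -8) = 2600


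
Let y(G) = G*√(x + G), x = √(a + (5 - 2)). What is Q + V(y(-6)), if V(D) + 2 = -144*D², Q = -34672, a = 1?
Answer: -13938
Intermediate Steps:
x = 2 (x = √(1 + (5 - 2)) = √(1 + 3) = √4 = 2)
y(G) = G*√(2 + G)
V(D) = -2 - 144*D²
Q + V(y(-6)) = -34672 + (-2 - 144*(-6*√(2 - 6))²) = -34672 + (-2 - 144*(-12*I)²) = -34672 + (-2 - 144*(-144)) = -34672 + (-2 + 20736) = -34672 + 20734 = -13938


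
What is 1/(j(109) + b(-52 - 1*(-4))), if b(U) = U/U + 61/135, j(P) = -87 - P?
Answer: -135/26264 ≈ -0.0051401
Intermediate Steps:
b(U) = 196/135 (b(U) = 1 + 61*(1/135) = 1 + 61/135 = 196/135)
1/(j(109) + b(-52 - 1*(-4))) = 1/((-87 - 1*109) + 196/135) = 1/((-87 - 109) + 196/135) = 1/(-196 + 196/135) = 1/(-26264/135) = -135/26264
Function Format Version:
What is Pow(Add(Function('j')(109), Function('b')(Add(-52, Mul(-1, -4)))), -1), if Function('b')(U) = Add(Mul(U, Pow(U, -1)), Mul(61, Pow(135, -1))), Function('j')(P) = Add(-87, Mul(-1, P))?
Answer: Rational(-135, 26264) ≈ -0.0051401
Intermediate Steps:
Function('b')(U) = Rational(196, 135) (Function('b')(U) = Add(1, Mul(61, Rational(1, 135))) = Add(1, Rational(61, 135)) = Rational(196, 135))
Pow(Add(Function('j')(109), Function('b')(Add(-52, Mul(-1, -4)))), -1) = Pow(Add(Add(-87, Mul(-1, 109)), Rational(196, 135)), -1) = Pow(Add(Add(-87, -109), Rational(196, 135)), -1) = Pow(Add(-196, Rational(196, 135)), -1) = Pow(Rational(-26264, 135), -1) = Rational(-135, 26264)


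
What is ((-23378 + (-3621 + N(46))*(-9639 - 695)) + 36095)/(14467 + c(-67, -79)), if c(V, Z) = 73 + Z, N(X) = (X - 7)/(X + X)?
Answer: 1721676513/665206 ≈ 2588.2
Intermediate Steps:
N(X) = (-7 + X)/(2*X) (N(X) = (-7 + X)/((2*X)) = (-7 + X)*(1/(2*X)) = (-7 + X)/(2*X))
((-23378 + (-3621 + N(46))*(-9639 - 695)) + 36095)/(14467 + c(-67, -79)) = ((-23378 + (-3621 + (½)*(-7 + 46)/46)*(-9639 - 695)) + 36095)/(14467 + (73 - 79)) = ((-23378 + (-3621 + (½)*(1/46)*39)*(-10334)) + 36095)/(14467 - 6) = ((-23378 + (-3621 + 39/92)*(-10334)) + 36095)/14461 = ((-23378 - 333093/92*(-10334)) + 36095)*(1/14461) = ((-23378 + 1721091531/46) + 36095)*(1/14461) = (1720016143/46 + 36095)*(1/14461) = (1721676513/46)*(1/14461) = 1721676513/665206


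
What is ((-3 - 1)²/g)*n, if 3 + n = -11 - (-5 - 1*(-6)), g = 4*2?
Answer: -30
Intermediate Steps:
g = 8
n = -15 (n = -3 + (-11 - (-5 - 1*(-6))) = -3 + (-11 - (-5 + 6)) = -3 + (-11 - 1*1) = -3 + (-11 - 1) = -3 - 12 = -15)
((-3 - 1)²/g)*n = ((-3 - 1)²/8)*(-15) = ((⅛)*(-4)²)*(-15) = ((⅛)*16)*(-15) = 2*(-15) = -30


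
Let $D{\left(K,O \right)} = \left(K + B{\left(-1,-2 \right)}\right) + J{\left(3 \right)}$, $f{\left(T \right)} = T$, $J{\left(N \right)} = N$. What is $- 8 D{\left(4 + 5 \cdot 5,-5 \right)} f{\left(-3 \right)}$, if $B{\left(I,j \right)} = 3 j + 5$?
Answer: $744$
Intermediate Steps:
$B{\left(I,j \right)} = 5 + 3 j$
$D{\left(K,O \right)} = 2 + K$ ($D{\left(K,O \right)} = \left(K + \left(5 + 3 \left(-2\right)\right)\right) + 3 = \left(K + \left(5 - 6\right)\right) + 3 = \left(K - 1\right) + 3 = \left(-1 + K\right) + 3 = 2 + K$)
$- 8 D{\left(4 + 5 \cdot 5,-5 \right)} f{\left(-3 \right)} = - 8 \left(2 + \left(4 + 5 \cdot 5\right)\right) \left(-3\right) = - 8 \left(2 + \left(4 + 25\right)\right) \left(-3\right) = - 8 \left(2 + 29\right) \left(-3\right) = \left(-8\right) 31 \left(-3\right) = \left(-248\right) \left(-3\right) = 744$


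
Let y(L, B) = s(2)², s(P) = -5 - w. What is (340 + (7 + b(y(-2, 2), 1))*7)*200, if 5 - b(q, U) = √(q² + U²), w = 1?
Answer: 84800 - 1400*√1297 ≈ 34381.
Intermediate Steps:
s(P) = -6 (s(P) = -5 - 1*1 = -5 - 1 = -6)
y(L, B) = 36 (y(L, B) = (-6)² = 36)
b(q, U) = 5 - √(U² + q²) (b(q, U) = 5 - √(q² + U²) = 5 - √(U² + q²))
(340 + (7 + b(y(-2, 2), 1))*7)*200 = (340 + (7 + (5 - √(1² + 36²)))*7)*200 = (340 + (7 + (5 - √(1 + 1296)))*7)*200 = (340 + (7 + (5 - √1297))*7)*200 = (340 + (12 - √1297)*7)*200 = (340 + (84 - 7*√1297))*200 = (424 - 7*√1297)*200 = 84800 - 1400*√1297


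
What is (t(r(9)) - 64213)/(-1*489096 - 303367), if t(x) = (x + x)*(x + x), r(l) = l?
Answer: 9127/113209 ≈ 0.080621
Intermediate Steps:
t(x) = 4*x² (t(x) = (2*x)*(2*x) = 4*x²)
(t(r(9)) - 64213)/(-1*489096 - 303367) = (4*9² - 64213)/(-1*489096 - 303367) = (4*81 - 64213)/(-489096 - 303367) = (324 - 64213)/(-792463) = -63889*(-1/792463) = 9127/113209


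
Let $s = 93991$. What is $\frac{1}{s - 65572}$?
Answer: $\frac{1}{28419} \approx 3.5188 \cdot 10^{-5}$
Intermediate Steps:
$\frac{1}{s - 65572} = \frac{1}{93991 - 65572} = \frac{1}{28419}$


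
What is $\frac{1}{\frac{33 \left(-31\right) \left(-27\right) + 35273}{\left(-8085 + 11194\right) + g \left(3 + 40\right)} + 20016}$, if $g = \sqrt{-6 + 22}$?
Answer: $\frac{3281}{65735390} \approx 4.9912 \cdot 10^{-5}$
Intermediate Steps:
$g = 4$ ($g = \sqrt{16} = 4$)
$\frac{1}{\frac{33 \left(-31\right) \left(-27\right) + 35273}{\left(-8085 + 11194\right) + g \left(3 + 40\right)} + 20016} = \frac{1}{\frac{33 \left(-31\right) \left(-27\right) + 35273}{\left(-8085 + 11194\right) + 4 \left(3 + 40\right)} + 20016} = \frac{1}{\frac{\left(-1023\right) \left(-27\right) + 35273}{3109 + 4 \cdot 43} + 20016} = \frac{1}{\frac{27621 + 35273}{3109 + 172} + 20016} = \frac{1}{\frac{62894}{3281} + 20016} = \frac{1}{\frac{65735390}{3281}} = \frac{3281}{65735390}$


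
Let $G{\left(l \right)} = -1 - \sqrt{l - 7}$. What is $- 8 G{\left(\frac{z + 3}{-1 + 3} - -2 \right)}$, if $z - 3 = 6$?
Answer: $16$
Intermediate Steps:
$z = 9$ ($z = 3 + 6 = 9$)
$G{\left(l \right)} = -1 - \sqrt{-7 + l}$
$- 8 G{\left(\frac{z + 3}{-1 + 3} - -2 \right)} = - 8 \left(-1 - \sqrt{-7 - \left(-2 - \frac{9 + 3}{-1 + 3}\right)}\right) = - 8 \left(-1 - \sqrt{-7 + \left(\frac{12}{2} + 2\right)}\right) = - 8 \left(-1 - \sqrt{-7 + \left(12 \cdot \frac{1}{2} + 2\right)}\right) = - 8 \left(-1 - \sqrt{-7 + \left(6 + 2\right)}\right) = - 8 \left(-1 - \sqrt{-7 + 8}\right) = - 8 \left(-1 - \sqrt{1}\right) = - 8 \left(-1 - 1\right) = \left(-8\right) \left(-2\right) = 16$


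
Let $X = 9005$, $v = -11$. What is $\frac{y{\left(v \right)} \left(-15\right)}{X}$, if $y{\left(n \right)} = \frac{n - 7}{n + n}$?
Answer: $- \frac{27}{19811} \approx -0.0013629$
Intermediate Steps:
$y{\left(n \right)} = \frac{-7 + n}{2 n}$
$\frac{y{\left(v \right)} \left(-15\right)}{X} = \frac{\frac{-7 - 11}{2 \left(-11\right)} \left(-15\right)}{9005} = \frac{1}{2} \left(- \frac{1}{11}\right) \left(-18\right) \left(-15\right) \frac{1}{9005} = \frac{9}{11} \left(-15\right) \frac{1}{9005} = \left(- \frac{135}{11}\right) \frac{1}{9005} = - \frac{27}{19811}$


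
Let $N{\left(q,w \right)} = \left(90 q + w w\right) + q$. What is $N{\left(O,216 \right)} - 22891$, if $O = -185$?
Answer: $6930$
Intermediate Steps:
$N{\left(q,w \right)} = w^{2} + 91 q$ ($N{\left(q,w \right)} = \left(90 q + w^{2}\right) + q = \left(w^{2} + 90 q\right) + q = w^{2} + 91 q$)
$N{\left(O,216 \right)} - 22891 = \left(216^{2} + 91 \left(-185\right)\right) - 22891 = \left(46656 - 16835\right) - 22891 = 29821 - 22891 = 6930$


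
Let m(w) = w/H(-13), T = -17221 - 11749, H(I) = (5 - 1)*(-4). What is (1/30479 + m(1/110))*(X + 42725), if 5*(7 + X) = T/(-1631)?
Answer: -500276737647/21872949560 ≈ -22.872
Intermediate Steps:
H(I) = -16 (H(I) = 4*(-4) = -16)
T = -28970
X = -5623/1631 (X = -7 + (-28970/(-1631))/5 = -7 + (-28970*(-1/1631))/5 = -7 + (⅕)*(28970/1631) = -7 + 5794/1631 = -5623/1631 ≈ -3.4476)
m(w) = -w/16 (m(w) = w/(-16) = w*(-1/16) = -w/16)
(1/30479 + m(1/110))*(X + 42725) = (1/30479 - 1/16/110)*(-5623/1631 + 42725) = (1/30479 - 1/16*1/110)*(69678852/1631) = (1/30479 - 1/1760)*(69678852/1631) = -28719/53643040*69678852/1631 = -500276737647/21872949560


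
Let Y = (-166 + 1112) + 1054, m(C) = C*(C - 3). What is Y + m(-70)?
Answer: 7110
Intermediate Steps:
m(C) = C*(-3 + C)
Y = 2000 (Y = 946 + 1054 = 2000)
Y + m(-70) = 2000 - 70*(-3 - 70) = 2000 - 70*(-73) = 2000 + 5110 = 7110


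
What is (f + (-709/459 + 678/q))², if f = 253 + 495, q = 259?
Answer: 7930002058212481/14132692161 ≈ 5.6111e+5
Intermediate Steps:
f = 748
(f + (-709/459 + 678/q))² = (748 + (-709/459 + 678/259))² = (748 + 127571/118881)² = (89050559/118881)² = 7930002058212481/14132692161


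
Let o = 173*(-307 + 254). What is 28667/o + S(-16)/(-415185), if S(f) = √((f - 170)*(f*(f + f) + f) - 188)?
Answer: -28667/9169 - 22*I*√191/415185 ≈ -3.1265 - 0.00073231*I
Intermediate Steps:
o = -9169 (o = 173*(-53) = -9169)
S(f) = √(-188 + (-170 + f)*(f + 2*f²)) (S(f) = √((-170 + f)*(f*(2*f) + f) - 188) = √((-170 + f)*(2*f² + f) - 188) = √((-170 + f)*(f + 2*f²) - 188) = √(-188 + (-170 + f)*(f + 2*f²)))
28667/o + S(-16)/(-415185) = 28667/(-9169) + √(-188 - 339*(-16)² - 170*(-16) + 2*(-16)³)/(-415185) = 28667*(-1/9169) + √(-188 - 339*256 + 2720 + 2*(-4096))*(-1/415185) = -28667/9169 + √(-188 - 86784 + 2720 - 8192)*(-1/415185) = -28667/9169 + √(-92444)*(-1/415185) = -28667/9169 + (22*I*√191)*(-1/415185) = -28667/9169 - 22*I*√191/415185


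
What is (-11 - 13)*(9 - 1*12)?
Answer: 72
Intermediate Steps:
(-11 - 13)*(9 - 1*12) = -24*(9 - 12) = -24*(-3) = 72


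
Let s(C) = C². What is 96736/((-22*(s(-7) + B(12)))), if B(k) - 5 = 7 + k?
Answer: -48368/803 ≈ -60.234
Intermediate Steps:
B(k) = 12 + k (B(k) = 5 + (7 + k) = 12 + k)
96736/((-22*(s(-7) + B(12)))) = 96736/((-22*((-7)² + (12 + 12)))) = 96736/((-22*(49 + 24))) = 96736/((-22*73)) = 96736/(-1606) = 96736*(-1/1606) = -48368/803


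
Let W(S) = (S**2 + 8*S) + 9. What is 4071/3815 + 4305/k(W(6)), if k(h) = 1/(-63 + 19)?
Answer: -722633229/3815 ≈ -1.8942e+5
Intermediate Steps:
W(S) = 9 + S**2 + 8*S
k(h) = -1/44 (k(h) = 1/(-44) = -1/44)
4071/3815 + 4305/k(W(6)) = 4071/3815 + 4305/(-1/44) = 4071*(1/3815) + 4305*(-44) = 4071/3815 - 189420 = -722633229/3815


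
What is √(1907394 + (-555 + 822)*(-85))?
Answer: 3*√209411 ≈ 1372.8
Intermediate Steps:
√(1907394 + (-555 + 822)*(-85)) = √(1907394 + 267*(-85)) = √(1907394 - 22695) = √1884699 = 3*√209411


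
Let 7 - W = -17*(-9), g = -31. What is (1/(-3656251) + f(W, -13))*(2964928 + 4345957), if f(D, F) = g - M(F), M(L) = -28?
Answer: -80191299087290/3656251 ≈ -2.1933e+7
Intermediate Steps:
W = -146 (W = 7 - (-17)*(-9) = 7 - 1*153 = 7 - 153 = -146)
f(D, F) = -3 (f(D, F) = -31 - 1*(-28) = -31 + 28 = -3)
(1/(-3656251) + f(W, -13))*(2964928 + 4345957) = (1/(-3656251) - 3)*(2964928 + 4345957) = (-1/3656251 - 3)*7310885 = -10968754/3656251*7310885 = -80191299087290/3656251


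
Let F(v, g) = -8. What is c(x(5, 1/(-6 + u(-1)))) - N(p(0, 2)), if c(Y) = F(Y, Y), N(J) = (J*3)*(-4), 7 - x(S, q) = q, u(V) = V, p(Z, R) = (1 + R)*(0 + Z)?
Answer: -8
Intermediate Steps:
p(Z, R) = Z*(1 + R) (p(Z, R) = (1 + R)*Z = Z*(1 + R))
x(S, q) = 7 - q
N(J) = -12*J (N(J) = (3*J)*(-4) = -12*J)
c(Y) = -8
c(x(5, 1/(-6 + u(-1)))) - N(p(0, 2)) = -8 - (-12)*0*(1 + 2) = -8 - (-12)*0*3 = -8 - (-12)*0 = -8 - 1*0 = -8 + 0 = -8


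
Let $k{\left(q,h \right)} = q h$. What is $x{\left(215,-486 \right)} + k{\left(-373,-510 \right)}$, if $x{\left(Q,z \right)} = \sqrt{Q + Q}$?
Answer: $190230 + \sqrt{430} \approx 1.9025 \cdot 10^{5}$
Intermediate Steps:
$x{\left(Q,z \right)} = \sqrt{2} \sqrt{Q}$ ($x{\left(Q,z \right)} = \sqrt{2 Q} = \sqrt{2} \sqrt{Q}$)
$k{\left(q,h \right)} = h q$
$x{\left(215,-486 \right)} + k{\left(-373,-510 \right)} = \sqrt{2} \sqrt{215} - -190230 = \sqrt{430} + 190230 = 190230 + \sqrt{430}$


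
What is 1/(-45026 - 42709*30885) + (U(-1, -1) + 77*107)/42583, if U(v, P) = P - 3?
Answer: 22314342194042/115386962411925 ≈ 0.19339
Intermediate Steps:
U(v, P) = -3 + P
1/(-45026 - 42709*30885) + (U(-1, -1) + 77*107)/42583 = 1/(-45026 - 42709*30885) + ((-3 - 1) + 77*107)/42583 = (1/30885)/(-87735) + (-4 + 8239)*(1/42583) = -1/87735*1/30885 + 8235*(1/42583) = -1/2709695475 + 8235/42583 = 22314342194042/115386962411925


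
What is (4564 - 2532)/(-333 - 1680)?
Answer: -2032/2013 ≈ -1.0094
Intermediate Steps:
(4564 - 2532)/(-333 - 1680) = 2032/(-2013) = 2032*(-1/2013) = -2032/2013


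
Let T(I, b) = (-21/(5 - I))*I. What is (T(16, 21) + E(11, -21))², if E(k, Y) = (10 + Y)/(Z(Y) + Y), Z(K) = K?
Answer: 202578289/213444 ≈ 949.09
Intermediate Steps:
T(I, b) = -21*I/(5 - I)
E(k, Y) = (10 + Y)/(2*Y) (E(k, Y) = (10 + Y)/(Y + Y) = (10 + Y)/((2*Y)) = (10 + Y)*(1/(2*Y)) = (10 + Y)/(2*Y))
(T(16, 21) + E(11, -21))² = (21*16/(-5 + 16) + (½)*(10 - 21)/(-21))² = (21*16/11 + (½)*(-1/21)*(-11))² = (21*16*(1/11) + 11/42)² = (336/11 + 11/42)² = (14233/462)² = 202578289/213444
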